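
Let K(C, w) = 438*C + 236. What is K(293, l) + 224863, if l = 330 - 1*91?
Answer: 353433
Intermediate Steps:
l = 239 (l = 330 - 91 = 239)
K(C, w) = 236 + 438*C
K(293, l) + 224863 = (236 + 438*293) + 224863 = (236 + 128334) + 224863 = 128570 + 224863 = 353433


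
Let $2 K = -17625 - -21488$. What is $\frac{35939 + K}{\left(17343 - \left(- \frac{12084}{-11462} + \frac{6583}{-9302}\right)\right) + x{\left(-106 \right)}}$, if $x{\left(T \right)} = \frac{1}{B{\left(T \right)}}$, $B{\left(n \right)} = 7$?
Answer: $\frac{4710690464249}{2157260799249} \approx 2.1836$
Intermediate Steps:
$K = \frac{3863}{2}$ ($K = \frac{-17625 - -21488}{2} = \frac{-17625 + 21488}{2} = \frac{1}{2} \cdot 3863 = \frac{3863}{2} \approx 1931.5$)
$x{\left(T \right)} = \frac{1}{7}$
$\frac{35939 + K}{\left(17343 - \left(- \frac{12084}{-11462} + \frac{6583}{-9302}\right)\right) + x{\left(-106 \right)}} = \frac{35939 + \frac{3863}{2}}{\left(17343 - \left(- \frac{12084}{-11462} + \frac{6583}{-9302}\right)\right) + \frac{1}{7}} = \frac{75741}{2 \left(\left(17343 - \left(\left(-12084\right) \left(- \frac{1}{11462}\right) + 6583 \left(- \frac{1}{9302}\right)\right)\right) + \frac{1}{7}\right)} = \frac{75741}{2 \left(\left(17343 - \left(\frac{6042}{5731} - \frac{6583}{9302}\right)\right) + \frac{1}{7}\right)} = \frac{75741}{2 \left(\left(17343 - \frac{18475511}{53309762}\right) + \frac{1}{7}\right)} = \frac{75741}{2 \left(\frac{924532726855}{53309762} + \frac{1}{7}\right)} = \frac{75741}{2 \cdot \frac{6471782397747}{373168334}} = \frac{75741}{2} \cdot \frac{373168334}{6471782397747} = \frac{4710690464249}{2157260799249}$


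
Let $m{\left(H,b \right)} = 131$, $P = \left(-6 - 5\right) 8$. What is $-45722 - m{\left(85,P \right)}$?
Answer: $-45853$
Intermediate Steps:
$P = -88$ ($P = \left(-11\right) 8 = -88$)
$-45722 - m{\left(85,P \right)} = -45722 - 131 = -45853$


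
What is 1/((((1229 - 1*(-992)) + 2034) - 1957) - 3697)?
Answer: -1/1399 ≈ -0.00071480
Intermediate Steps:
1/((((1229 - 1*(-992)) + 2034) - 1957) - 3697) = 1/((((1229 + 992) + 2034) - 1957) - 3697) = 1/(((2221 + 2034) - 1957) - 3697) = 1/((4255 - 1957) - 3697) = 1/(2298 - 3697) = 1/(-1399) = -1/1399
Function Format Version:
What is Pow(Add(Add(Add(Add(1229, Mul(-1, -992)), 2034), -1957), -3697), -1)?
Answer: Rational(-1, 1399) ≈ -0.00071480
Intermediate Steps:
Pow(Add(Add(Add(Add(1229, Mul(-1, -992)), 2034), -1957), -3697), -1) = Pow(Add(Add(Add(Add(1229, 992), 2034), -1957), -3697), -1) = Pow(Add(Add(Add(2221, 2034), -1957), -3697), -1) = Pow(Add(Add(4255, -1957), -3697), -1) = Pow(Add(2298, -3697), -1) = Pow(-1399, -1) = Rational(-1, 1399)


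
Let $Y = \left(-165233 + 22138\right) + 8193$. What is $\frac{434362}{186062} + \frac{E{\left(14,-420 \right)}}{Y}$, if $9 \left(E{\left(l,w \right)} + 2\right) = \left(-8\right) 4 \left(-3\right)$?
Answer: $\frac{43946017490}{18825101943} \approx 2.3344$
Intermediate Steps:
$E{\left(l,w \right)} = \frac{26}{3}$ ($E{\left(l,w \right)} = -2 + \frac{\left(-8\right) 4 \left(-3\right)}{9} = -2 + \frac{\left(-32\right) \left(-3\right)}{9} = -2 + \frac{1}{9} \cdot 96 = -2 + \frac{32}{3} = \frac{26}{3}$)
$Y = -134902$ ($Y = -143095 + 8193 = -134902$)
$\frac{434362}{186062} + \frac{E{\left(14,-420 \right)}}{Y} = \frac{434362}{186062} + \frac{26}{3 \left(-134902\right)} = 434362 \cdot \frac{1}{186062} + \frac{26}{3} \left(- \frac{1}{134902}\right) = \frac{217181}{93031} - \frac{13}{202353} = \frac{43946017490}{18825101943}$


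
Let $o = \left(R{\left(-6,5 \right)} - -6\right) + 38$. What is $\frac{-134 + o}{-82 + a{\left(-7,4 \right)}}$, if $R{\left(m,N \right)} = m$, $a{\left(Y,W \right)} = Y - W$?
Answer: $\frac{32}{31} \approx 1.0323$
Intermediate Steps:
$o = 38$ ($o = \left(-6 - -6\right) + 38 = \left(-6 + \left(-3 + 9\right)\right) + 38 = \left(-6 + 6\right) + 38 = 0 + 38 = 38$)
$\frac{-134 + o}{-82 + a{\left(-7,4 \right)}} = \frac{-134 + 38}{-82 - 11} = - \frac{96}{-82 - 11} = - \frac{96}{-93} = \left(-96\right) \left(- \frac{1}{93}\right) = \frac{32}{31}$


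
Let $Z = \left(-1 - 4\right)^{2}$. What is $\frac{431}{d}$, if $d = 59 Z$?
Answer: $\frac{431}{1475} \approx 0.2922$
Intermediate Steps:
$Z = 25$ ($Z = \left(-5\right)^{2} = 25$)
$d = 1475$ ($d = 59 \cdot 25 = 1475$)
$\frac{431}{d} = \frac{431}{1475}$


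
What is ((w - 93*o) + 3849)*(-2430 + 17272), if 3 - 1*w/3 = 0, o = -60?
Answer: 140078796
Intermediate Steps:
w = 9 (w = 9 - 3*0 = 9 + 0 = 9)
((w - 93*o) + 3849)*(-2430 + 17272) = ((9 - 93*(-60)) + 3849)*(-2430 + 17272) = ((9 + 5580) + 3849)*14842 = (5589 + 3849)*14842 = 9438*14842 = 140078796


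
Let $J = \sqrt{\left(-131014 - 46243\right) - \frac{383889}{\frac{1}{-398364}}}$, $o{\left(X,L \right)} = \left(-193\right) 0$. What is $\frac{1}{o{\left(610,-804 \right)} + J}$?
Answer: $\frac{\sqrt{152927380339}}{152927380339} \approx 2.5572 \cdot 10^{-6}$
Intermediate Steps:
$o{\left(X,L \right)} = 0$
$J = \sqrt{152927380339}$ ($J = \sqrt{\left(-131014 - 46243\right) - \frac{383889}{- \frac{1}{398364}}} = \sqrt{-177257 - -152927557596} = \sqrt{-177257 + 152927557596} = \sqrt{152927380339} \approx 3.9106 \cdot 10^{5}$)
$\frac{1}{o{\left(610,-804 \right)} + J} = \frac{1}{0 + \sqrt{152927380339}} = \frac{1}{\sqrt{152927380339}} = \frac{\sqrt{152927380339}}{152927380339}$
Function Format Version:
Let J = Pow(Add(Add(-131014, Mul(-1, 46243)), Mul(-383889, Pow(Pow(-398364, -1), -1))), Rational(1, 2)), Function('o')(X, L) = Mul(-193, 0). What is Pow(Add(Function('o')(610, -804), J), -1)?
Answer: Mul(Rational(1, 152927380339), Pow(152927380339, Rational(1, 2))) ≈ 2.5572e-6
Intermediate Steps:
Function('o')(X, L) = 0
J = Pow(152927380339, Rational(1, 2)) (J = Pow(Add(Add(-131014, -46243), Mul(-383889, Pow(Rational(-1, 398364), -1))), Rational(1, 2)) = Pow(Add(-177257, Mul(-383889, -398364)), Rational(1, 2)) = Pow(Add(-177257, 152927557596), Rational(1, 2)) = Pow(152927380339, Rational(1, 2)) ≈ 3.9106e+5)
Pow(Add(Function('o')(610, -804), J), -1) = Pow(Add(0, Pow(152927380339, Rational(1, 2))), -1) = Pow(Pow(152927380339, Rational(1, 2)), -1) = Mul(Rational(1, 152927380339), Pow(152927380339, Rational(1, 2)))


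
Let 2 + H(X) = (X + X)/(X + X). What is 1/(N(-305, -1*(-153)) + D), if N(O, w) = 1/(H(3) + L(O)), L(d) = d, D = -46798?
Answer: -306/14320189 ≈ -2.1368e-5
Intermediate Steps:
H(X) = -1 (H(X) = -2 + (X + X)/(X + X) = -2 + (2*X)/((2*X)) = -2 + (2*X)*(1/(2*X)) = -2 + 1 = -1)
N(O, w) = 1/(-1 + O)
1/(N(-305, -1*(-153)) + D) = 1/(1/(-1 - 305) - 46798) = 1/(1/(-306) - 46798) = 1/(-1/306 - 46798) = 1/(-14320189/306) = -306/14320189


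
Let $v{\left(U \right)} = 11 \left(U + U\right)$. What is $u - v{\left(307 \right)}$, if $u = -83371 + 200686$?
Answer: $110561$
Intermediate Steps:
$v{\left(U \right)} = 22 U$ ($v{\left(U \right)} = 11 \cdot 2 U = 22 U$)
$u = 117315$
$u - v{\left(307 \right)} = 117315 - 22 \cdot 307 = 117315 - 6754 = 110561$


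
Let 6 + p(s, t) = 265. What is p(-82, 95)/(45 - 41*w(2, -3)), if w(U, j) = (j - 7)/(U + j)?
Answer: -259/365 ≈ -0.70959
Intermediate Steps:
w(U, j) = (-7 + j)/(U + j)
p(s, t) = 259 (p(s, t) = -6 + 265 = 259)
p(-82, 95)/(45 - 41*w(2, -3)) = 259/(45 - 41*(-7 - 3)/(2 - 3)) = 259/(45 - 41*(-10)/(-1)) = 259/(45 - (-41)*(-10)) = 259/(45 - 41*10) = 259/(45 - 410) = 259/(-365) = 259*(-1/365) = -259/365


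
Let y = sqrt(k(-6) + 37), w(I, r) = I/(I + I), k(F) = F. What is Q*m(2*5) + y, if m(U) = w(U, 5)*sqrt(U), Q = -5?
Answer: sqrt(31) - 5*sqrt(10)/2 ≈ -2.3379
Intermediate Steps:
w(I, r) = 1/2 (w(I, r) = I/((2*I)) = I*(1/(2*I)) = 1/2)
y = sqrt(31) (y = sqrt(-6 + 37) = sqrt(31) ≈ 5.5678)
m(U) = sqrt(U)/2
Q*m(2*5) + y = -5*sqrt(2*5)/2 + sqrt(31) = -5*sqrt(10)/2 + sqrt(31) = sqrt(31) - 5*sqrt(10)/2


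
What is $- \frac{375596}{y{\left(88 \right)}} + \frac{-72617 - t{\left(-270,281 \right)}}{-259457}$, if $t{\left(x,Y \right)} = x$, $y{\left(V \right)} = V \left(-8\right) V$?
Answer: $\frac{2316660289}{365315456} \approx 6.3415$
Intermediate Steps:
$y{\left(V \right)} = - 8 V^{2}$ ($y{\left(V \right)} = - 8 V V = - 8 V^{2}$)
$- \frac{375596}{y{\left(88 \right)}} + \frac{-72617 - t{\left(-270,281 \right)}}{-259457} = - \frac{375596}{\left(-8\right) 88^{2}} + \frac{-72617 - -270}{-259457} = - \frac{375596}{\left(-8\right) 7744} + \left(-72617 + 270\right) \left(- \frac{1}{259457}\right) = - \frac{375596}{-61952} - - \frac{6577}{23587} = \left(-375596\right) \left(- \frac{1}{61952}\right) + \frac{6577}{23587} = \frac{93899}{15488} + \frac{6577}{23587} = \frac{2316660289}{365315456}$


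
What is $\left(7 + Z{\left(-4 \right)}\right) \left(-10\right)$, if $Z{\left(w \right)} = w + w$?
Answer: $10$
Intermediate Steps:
$Z{\left(w \right)} = 2 w$
$\left(7 + Z{\left(-4 \right)}\right) \left(-10\right) = \left(7 + 2 \left(-4\right)\right) \left(-10\right) = \left(7 - 8\right) \left(-10\right) = \left(-1\right) \left(-10\right) = 10$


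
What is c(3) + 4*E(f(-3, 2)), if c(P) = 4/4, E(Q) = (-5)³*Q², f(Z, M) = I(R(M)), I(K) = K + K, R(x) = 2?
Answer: -7999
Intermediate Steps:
I(K) = 2*K
f(Z, M) = 4 (f(Z, M) = 2*2 = 4)
E(Q) = -125*Q²
c(P) = 1 (c(P) = 4*(¼) = 1)
c(3) + 4*E(f(-3, 2)) = 1 + 4*(-125*4²) = 1 + 4*(-125*16) = 1 + 4*(-2000) = 1 - 8000 = -7999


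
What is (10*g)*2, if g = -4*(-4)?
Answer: 320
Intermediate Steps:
g = 16
(10*g)*2 = (10*16)*2 = 160*2 = 320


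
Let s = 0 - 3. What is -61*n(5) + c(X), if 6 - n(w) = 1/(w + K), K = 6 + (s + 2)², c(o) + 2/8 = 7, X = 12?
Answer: -2125/6 ≈ -354.17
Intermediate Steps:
s = -3
c(o) = 27/4 (c(o) = -¼ + 7 = 27/4)
K = 7 (K = 6 + (-3 + 2)² = 6 + (-1)² = 6 + 1 = 7)
n(w) = 6 - 1/(7 + w) (n(w) = 6 - 1/(w + 7) = 6 - 1/(7 + w))
-61*n(5) + c(X) = -61*(41 + 6*5)/(7 + 5) + 27/4 = -61*(41 + 30)/12 + 27/4 = -61*71/12 + 27/4 = -4331/12 + 27/4 = -2125/6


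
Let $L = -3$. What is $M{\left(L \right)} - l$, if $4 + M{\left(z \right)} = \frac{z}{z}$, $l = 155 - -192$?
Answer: $-350$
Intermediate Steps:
$l = 347$ ($l = 155 + 192 = 347$)
$M{\left(z \right)} = -3$ ($M{\left(z \right)} = -4 + \frac{z}{z} = -4 + 1 = -3$)
$M{\left(L \right)} - l = -3 - 347 = -350$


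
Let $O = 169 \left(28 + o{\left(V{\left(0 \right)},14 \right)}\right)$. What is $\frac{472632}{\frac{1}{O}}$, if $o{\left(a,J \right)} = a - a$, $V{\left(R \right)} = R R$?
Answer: $2236494624$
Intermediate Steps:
$V{\left(R \right)} = R^{2}$
$o{\left(a,J \right)} = 0$
$O = 4732$ ($O = 169 \left(28 + 0\right) = 169 \cdot 28 = 4732$)
$\frac{472632}{\frac{1}{O}} = \frac{472632}{\frac{1}{4732}} = 472632 \frac{1}{\frac{1}{4732}} = 472632 \cdot 4732 = 2236494624$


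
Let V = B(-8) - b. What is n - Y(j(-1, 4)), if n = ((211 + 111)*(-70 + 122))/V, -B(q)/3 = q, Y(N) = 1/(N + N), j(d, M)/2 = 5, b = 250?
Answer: -167553/2260 ≈ -74.138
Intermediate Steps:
j(d, M) = 10 (j(d, M) = 2*5 = 10)
Y(N) = 1/(2*N)
B(q) = -3*q
V = -226 (V = -3*(-8) - 1*250 = 24 - 250 = -226)
n = -8372/113 (n = ((211 + 111)*(-70 + 122))/(-226) = (322*52)*(-1/226) = 16744*(-1/226) = -8372/113 ≈ -74.089)
n - Y(j(-1, 4)) = -8372/113 - 1/(2*10) = -8372/113 - 1*1/20 = -8372/113 - 1/20 = -167553/2260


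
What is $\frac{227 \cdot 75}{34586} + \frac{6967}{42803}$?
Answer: $\frac{969681737}{1480384558} \approx 0.65502$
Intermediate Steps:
$\frac{227 \cdot 75}{34586} + \frac{6967}{42803} = 17025 \cdot \frac{1}{34586} + 6967 \cdot \frac{1}{42803} = \frac{17025}{34586} + \frac{6967}{42803} = \frac{969681737}{1480384558}$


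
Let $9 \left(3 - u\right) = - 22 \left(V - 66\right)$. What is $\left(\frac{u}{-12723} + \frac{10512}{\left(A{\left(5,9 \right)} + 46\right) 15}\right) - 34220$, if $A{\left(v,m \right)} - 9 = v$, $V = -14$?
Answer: $- \frac{97927259131}{2862675} \approx -34208.0$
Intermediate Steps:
$A{\left(v,m \right)} = 9 + v$
$u = - \frac{1733}{9}$ ($u = 3 - \frac{\left(-22\right) \left(-14 - 66\right)}{9} = 3 - \frac{\left(-22\right) \left(-80\right)}{9} = 3 - \frac{1760}{9} = - \frac{1733}{9} \approx -192.56$)
$\left(\frac{u}{-12723} + \frac{10512}{\left(A{\left(5,9 \right)} + 46\right) 15}\right) - 34220 = \left(- \frac{1733}{9 \left(-12723\right)} + \frac{10512}{\left(\left(9 + 5\right) + 46\right) 15}\right) - 34220 = \left(\left(- \frac{1733}{9}\right) \left(- \frac{1}{12723}\right) + \frac{10512}{\left(14 + 46\right) 15}\right) - 34220 = \left(\frac{1733}{114507} + \frac{10512}{60 \cdot 15}\right) - 34220 = \left(\frac{1733}{114507} + \frac{10512}{900}\right) - 34220 = \left(\frac{1733}{114507} + 10512 \cdot \frac{1}{900}\right) - 34220 = \left(\frac{1733}{114507} + \frac{292}{25}\right) - 34220 = \frac{33479369}{2862675} - 34220 = - \frac{97927259131}{2862675}$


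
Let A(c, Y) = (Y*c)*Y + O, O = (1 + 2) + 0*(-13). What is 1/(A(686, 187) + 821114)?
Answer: 1/24809851 ≈ 4.0307e-8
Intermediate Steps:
O = 3 (O = 3 + 0 = 3)
A(c, Y) = 3 + c*Y² (A(c, Y) = (Y*c)*Y + 3 = c*Y² + 3 = 3 + c*Y²)
1/(A(686, 187) + 821114) = 1/((3 + 686*187²) + 821114) = 1/((3 + 686*34969) + 821114) = 1/((3 + 23988734) + 821114) = 1/(23988737 + 821114) = 1/24809851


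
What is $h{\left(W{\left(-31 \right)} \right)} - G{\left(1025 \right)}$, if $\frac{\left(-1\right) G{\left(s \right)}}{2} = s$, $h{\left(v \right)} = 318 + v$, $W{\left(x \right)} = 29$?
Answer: $2397$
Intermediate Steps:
$G{\left(s \right)} = - 2 s$
$h{\left(W{\left(-31 \right)} \right)} - G{\left(1025 \right)} = \left(318 + 29\right) - \left(-2\right) 1025 = 347 - -2050 = 347 + 2050 = 2397$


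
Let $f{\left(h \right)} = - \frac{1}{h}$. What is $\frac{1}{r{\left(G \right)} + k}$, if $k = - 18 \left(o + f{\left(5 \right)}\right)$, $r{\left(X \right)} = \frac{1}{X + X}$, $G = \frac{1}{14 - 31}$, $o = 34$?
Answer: $- \frac{10}{6169} \approx -0.001621$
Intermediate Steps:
$G = - \frac{1}{17}$ ($G = \frac{1}{-17} = - \frac{1}{17} \approx -0.058824$)
$r{\left(X \right)} = \frac{1}{2 X}$
$k = - \frac{3042}{5}$ ($k = - 18 \left(34 - \frac{1}{5}\right) = \left(-18\right) \frac{169}{5} = - \frac{3042}{5} \approx -608.4$)
$\frac{1}{r{\left(G \right)} + k} = \frac{1}{\frac{1}{2 \left(- \frac{1}{17}\right)} - \frac{3042}{5}} = \frac{1}{\frac{1}{2} \left(-17\right) - \frac{3042}{5}} = \frac{1}{- \frac{17}{2} - \frac{3042}{5}} = \frac{1}{- \frac{6169}{10}} = - \frac{10}{6169}$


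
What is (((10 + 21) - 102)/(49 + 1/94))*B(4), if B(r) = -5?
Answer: 33370/4607 ≈ 7.2433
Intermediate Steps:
(((10 + 21) - 102)/(49 + 1/94))*B(4) = (((10 + 21) - 102)/(49 + 1/94))*(-5) = ((31 - 102)/(49 + 1/94))*(-5) = -71/4607/94*(-5) = -71*94/4607*(-5) = -6674/4607*(-5) = 33370/4607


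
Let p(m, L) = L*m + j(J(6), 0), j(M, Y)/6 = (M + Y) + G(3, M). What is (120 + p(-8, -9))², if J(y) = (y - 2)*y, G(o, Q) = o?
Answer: 125316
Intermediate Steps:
J(y) = y*(-2 + y) (J(y) = (-2 + y)*y = y*(-2 + y))
j(M, Y) = 18 + 6*M + 6*Y (j(M, Y) = 6*((M + Y) + 3) = 6*(3 + M + Y) = 18 + 6*M + 6*Y)
p(m, L) = 162 + L*m (p(m, L) = L*m + (18 + 6*(6*(-2 + 6)) + 6*0) = L*m + (18 + 6*(6*4) + 0) = L*m + (18 + 6*24 + 0) = L*m + (18 + 144 + 0) = L*m + 162 = 162 + L*m)
(120 + p(-8, -9))² = (120 + (162 - 9*(-8)))² = (120 + (162 + 72))² = (120 + 234)² = 354² = 125316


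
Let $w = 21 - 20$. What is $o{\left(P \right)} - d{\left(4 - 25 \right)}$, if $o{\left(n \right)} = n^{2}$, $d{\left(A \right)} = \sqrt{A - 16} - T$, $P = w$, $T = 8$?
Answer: $9 - i \sqrt{37} \approx 9.0 - 6.0828 i$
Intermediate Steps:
$w = 1$
$P = 1$
$d{\left(A \right)} = -8 + \sqrt{-16 + A}$ ($d{\left(A \right)} = \sqrt{A - 16} - 8 = \sqrt{-16 + A} - 8 = -8 + \sqrt{-16 + A}$)
$o{\left(P \right)} - d{\left(4 - 25 \right)} = 1^{2} - \left(-8 + \sqrt{-16 + \left(4 - 25\right)}\right) = 1 - \left(-8 + \sqrt{-16 + \left(4 - 25\right)}\right) = 1 - \left(-8 + \sqrt{-16 - 21}\right) = 1 - \left(-8 + \sqrt{-37}\right) = 1 - \left(-8 + i \sqrt{37}\right) = 1 + \left(8 - i \sqrt{37}\right) = 9 - i \sqrt{37}$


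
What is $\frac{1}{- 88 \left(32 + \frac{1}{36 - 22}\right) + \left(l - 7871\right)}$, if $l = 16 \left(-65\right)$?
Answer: $- \frac{7}{82133} \approx -8.5228 \cdot 10^{-5}$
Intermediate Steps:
$l = -1040$
$\frac{1}{- 88 \left(32 + \frac{1}{36 - 22}\right) + \left(l - 7871\right)} = \frac{1}{- 88 \left(32 + \frac{1}{36 - 22}\right) - 8911} = \frac{1}{- 88 \left(32 + \frac{1}{14}\right) - 8911} = \frac{1}{\left(-88\right) \frac{449}{14} - 8911} = \frac{1}{- \frac{19756}{7} - 8911} = \frac{1}{- \frac{82133}{7}} = - \frac{7}{82133}$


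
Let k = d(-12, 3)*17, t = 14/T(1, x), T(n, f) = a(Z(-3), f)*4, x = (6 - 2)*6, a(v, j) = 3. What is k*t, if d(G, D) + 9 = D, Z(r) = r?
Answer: -119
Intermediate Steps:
d(G, D) = -9 + D
x = 24 (x = 4*6 = 24)
T(n, f) = 12 (T(n, f) = 3*4 = 12)
t = 7/6 (t = 14/12 = 14*(1/12) = 7/6 ≈ 1.1667)
k = -102 (k = (-9 + 3)*17 = -6*17 = -102)
k*t = -102*7/6 = -119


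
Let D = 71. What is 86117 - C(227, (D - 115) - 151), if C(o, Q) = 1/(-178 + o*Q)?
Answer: 3827297832/44443 ≈ 86117.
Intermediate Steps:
C(o, Q) = 1/(-178 + Q*o)
86117 - C(227, (D - 115) - 151) = 86117 - 1/(-178 + ((71 - 115) - 151)*227) = 86117 - 1/(-178 + (-44 - 151)*227) = 86117 - 1/(-178 - 195*227) = 86117 - 1/(-178 - 44265) = 86117 - 1/(-44443) = 86117 - 1*(-1/44443) = 86117 + 1/44443 = 3827297832/44443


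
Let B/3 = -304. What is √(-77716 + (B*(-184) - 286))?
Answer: √89806 ≈ 299.68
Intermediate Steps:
B = -912 (B = 3*(-304) = -912)
√(-77716 + (B*(-184) - 286)) = √(-77716 + (-912*(-184) - 286)) = √(-77716 + (167808 - 286)) = √(-77716 + 167522) = √89806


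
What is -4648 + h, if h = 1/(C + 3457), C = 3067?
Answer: -30323551/6524 ≈ -4648.0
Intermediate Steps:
h = 1/6524 (h = 1/(3067 + 3457) = 1/6524 ≈ 0.00015328)
-4648 + h = -4648 + 1/6524 = -30323551/6524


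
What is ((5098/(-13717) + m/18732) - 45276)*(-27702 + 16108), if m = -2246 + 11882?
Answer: 1021808084463506/1946567 ≈ 5.2493e+8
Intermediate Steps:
m = 9636
((5098/(-13717) + m/18732) - 45276)*(-27702 + 16108) = ((5098/(-13717) + 9636/18732) - 45276)*(-27702 + 16108) = ((5098*(-1/13717) + 9636*(1/18732)) - 45276)*(-11594) = ((-5098/13717 + 803/1561) - 45276)*(-11594) = (3056773/21412237 - 45276)*(-11594) = -969457385639/21412237*(-11594) = 1021808084463506/1946567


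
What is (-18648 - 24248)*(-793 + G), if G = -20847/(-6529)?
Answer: 221199658400/6529 ≈ 3.3880e+7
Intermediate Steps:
G = 20847/6529 (G = -20847*(-1/6529) = 20847/6529 ≈ 3.1930)
(-18648 - 24248)*(-793 + G) = (-18648 - 24248)*(-793 + 20847/6529) = -42896*(-5156650/6529) = 221199658400/6529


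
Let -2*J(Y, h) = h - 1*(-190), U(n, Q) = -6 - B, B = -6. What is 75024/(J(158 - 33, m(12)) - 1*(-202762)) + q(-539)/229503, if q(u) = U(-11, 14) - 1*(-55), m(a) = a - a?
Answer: 17229379757/46512684501 ≈ 0.37042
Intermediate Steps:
m(a) = 0
U(n, Q) = 0 (U(n, Q) = -6 - 1*(-6) = -6 + 6 = 0)
J(Y, h) = -95 - h/2 (J(Y, h) = -(h - 1*(-190))/2 = -(h + 190)/2 = -(190 + h)/2 = -95 - h/2)
q(u) = 55 (q(u) = 0 - 1*(-55) = 0 + 55 = 55)
75024/(J(158 - 33, m(12)) - 1*(-202762)) + q(-539)/229503 = 75024/((-95 - 1/2*0) - 1*(-202762)) + 55/229503 = 75024/((-95 + 0) + 202762) + 55*(1/229503) = 75024/(-95 + 202762) + 55/229503 = 75024/202667 + 55/229503 = 17229379757/46512684501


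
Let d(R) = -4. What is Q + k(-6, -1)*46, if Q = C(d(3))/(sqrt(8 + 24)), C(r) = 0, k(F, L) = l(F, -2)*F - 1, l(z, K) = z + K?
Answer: 2162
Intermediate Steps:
l(z, K) = K + z
k(F, L) = -1 + F*(-2 + F) (k(F, L) = (-2 + F)*F - 1 = F*(-2 + F) - 1 = -1 + F*(-2 + F))
Q = 0 (Q = 0/(sqrt(8 + 24)) = 0/(sqrt(32)) = 0/((4*sqrt(2))) = 0*(sqrt(2)/8) = 0)
Q + k(-6, -1)*46 = 0 + (-1 - 6*(-2 - 6))*46 = 0 + (-1 - 6*(-8))*46 = 0 + (-1 + 48)*46 = 0 + 47*46 = 0 + 2162 = 2162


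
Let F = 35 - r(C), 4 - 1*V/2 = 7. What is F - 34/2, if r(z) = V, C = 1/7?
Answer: 24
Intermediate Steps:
C = 1/7 ≈ 0.14286
V = -6 (V = 8 - 2*7 = 8 - 14 = -6)
r(z) = -6
F = 41 (F = 35 - 1*(-6) = 35 + 6 = 41)
F - 34/2 = 41 - 34/2 = 41 - 34*1/2 = 41 - 17 = 24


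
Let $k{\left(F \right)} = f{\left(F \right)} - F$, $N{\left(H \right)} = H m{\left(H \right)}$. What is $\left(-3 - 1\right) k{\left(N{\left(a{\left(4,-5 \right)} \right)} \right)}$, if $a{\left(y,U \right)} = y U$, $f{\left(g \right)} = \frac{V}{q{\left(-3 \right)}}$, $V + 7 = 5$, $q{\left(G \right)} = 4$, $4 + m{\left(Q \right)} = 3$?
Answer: $82$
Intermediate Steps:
$m{\left(Q \right)} = -1$ ($m{\left(Q \right)} = -4 + 3 = -1$)
$V = -2$ ($V = -7 + 5 = -2$)
$f{\left(g \right)} = - \frac{1}{2}$ ($f{\left(g \right)} = - \frac{2}{4} = \left(-2\right) \frac{1}{4} = - \frac{1}{2}$)
$a{\left(y,U \right)} = U y$
$N{\left(H \right)} = - H$ ($N{\left(H \right)} = H \left(-1\right) = - H$)
$k{\left(F \right)} = - \frac{1}{2} - F$
$\left(-3 - 1\right) k{\left(N{\left(a{\left(4,-5 \right)} \right)} \right)} = \left(-3 - 1\right) \left(- \frac{1}{2} - - \left(-5\right) 4\right) = - 4 \left(- \frac{1}{2} - \left(-1\right) \left(-20\right)\right) = - 4 \left(- \frac{1}{2} - 20\right) = \left(-4\right) \left(- \frac{41}{2}\right) = 82$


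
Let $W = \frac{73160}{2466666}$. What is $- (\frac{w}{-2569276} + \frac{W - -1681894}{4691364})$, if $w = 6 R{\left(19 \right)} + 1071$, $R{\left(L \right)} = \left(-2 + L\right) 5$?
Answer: $- \frac{1330098123706792165}{3716466749725655628} \approx -0.35789$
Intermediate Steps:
$W = \frac{36580}{1233333}$ ($W = 73160 \cdot \frac{1}{2466666} = \frac{36580}{1233333} \approx 0.029659$)
$R{\left(L \right)} = -10 + 5 L$
$w = 1581$ ($w = 6 \left(-10 + 5 \cdot 19\right) + 1071 = 6 \left(-10 + 95\right) + 1071 = 6 \cdot 85 + 1071 = 510 + 1071 = 1581$)
$- (\frac{w}{-2569276} + \frac{W - -1681894}{4691364}) = - (\frac{1581}{-2569276} + \frac{\frac{36580}{1233333} - -1681894}{4691364}) = - (1581 \left(- \frac{1}{2569276}\right) + \left(\frac{36580}{1233333} + 1681894\right) \frac{1}{4691364}) = - (- \frac{1581}{2569276} + \frac{2074335409282}{1233333} \cdot \frac{1}{4691364}) = - (- \frac{1581}{2569276} + \frac{1037167704641}{2893007018106}) = \left(-1\right) \frac{1330098123706792165}{3716466749725655628} = - \frac{1330098123706792165}{3716466749725655628}$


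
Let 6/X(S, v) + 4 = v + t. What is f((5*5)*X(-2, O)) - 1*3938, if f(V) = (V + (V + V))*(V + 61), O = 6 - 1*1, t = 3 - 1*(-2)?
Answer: 2512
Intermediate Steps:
t = 5 (t = 3 + 2 = 5)
O = 5 (O = 6 - 1 = 5)
X(S, v) = 6/(1 + v) (X(S, v) = 6/(-4 + (v + 5)) = 6/(-4 + (5 + v)) = 6/(1 + v))
f(V) = 3*V*(61 + V) (f(V) = (V + 2*V)*(61 + V) = (3*V)*(61 + V) = 3*V*(61 + V))
f((5*5)*X(-2, O)) - 1*3938 = 3*((5*5)*(6/(1 + 5)))*(61 + (5*5)*(6/(1 + 5))) - 1*3938 = 3*(25*(6/6))*(61 + 25*(6/6)) - 3938 = 3*(25*(6*(1/6)))*(61 + 25*(6*(1/6))) - 3938 = 3*(25*1)*(61 + 25*1) - 3938 = 3*25*(61 + 25) - 3938 = 3*25*86 - 3938 = 6450 - 3938 = 2512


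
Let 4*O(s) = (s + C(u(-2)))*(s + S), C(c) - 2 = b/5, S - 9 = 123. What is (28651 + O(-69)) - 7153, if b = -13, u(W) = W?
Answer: 102009/5 ≈ 20402.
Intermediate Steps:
S = 132 (S = 9 + 123 = 132)
C(c) = -⅗ (C(c) = 2 - 13/5 = -⅗)
O(s) = (132 + s)*(-⅗ + s)/4 (O(s) = ((s - ⅗)*(s + 132))/4 = ((-⅗ + s)*(132 + s))/4 = ((132 + s)*(-⅗ + s))/4 = (132 + s)*(-⅗ + s)/4)
(28651 + O(-69)) - 7153 = (28651 + (-99/5 + (¼)*(-69)² + (657/20)*(-69))) - 7153 = (28651 + (-99/5 + (¼)*4761 - 45333/20)) - 7153 = (28651 + (-99/5 + 4761/4 - 45333/20)) - 7153 = (28651 - 5481/5) - 7153 = 137774/5 - 7153 = 102009/5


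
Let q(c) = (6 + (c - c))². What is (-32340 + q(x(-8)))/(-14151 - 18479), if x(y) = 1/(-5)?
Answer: 16152/16315 ≈ 0.99001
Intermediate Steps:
x(y) = -⅕
q(c) = 36 (q(c) = (6 + 0)² = 6² = 36)
(-32340 + q(x(-8)))/(-14151 - 18479) = (-32340 + 36)/(-14151 - 18479) = -32304/(-32630) = -32304*(-1/32630) = 16152/16315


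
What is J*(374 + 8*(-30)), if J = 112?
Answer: 15008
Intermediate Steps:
J*(374 + 8*(-30)) = 112*(374 + 8*(-30)) = 112*(374 - 240) = 112*134 = 15008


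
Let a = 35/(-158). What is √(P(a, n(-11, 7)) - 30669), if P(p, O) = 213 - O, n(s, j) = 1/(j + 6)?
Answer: I*√5147077/13 ≈ 174.52*I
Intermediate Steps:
a = -35/158 (a = 35*(-1/158) = -35/158 ≈ -0.22152)
n(s, j) = 1/(6 + j)
√(P(a, n(-11, 7)) - 30669) = √((213 - 1/(6 + 7)) - 30669) = √((213 - 1/13) - 30669) = √(2768/13 - 30669) = √(-395929/13) = I*√5147077/13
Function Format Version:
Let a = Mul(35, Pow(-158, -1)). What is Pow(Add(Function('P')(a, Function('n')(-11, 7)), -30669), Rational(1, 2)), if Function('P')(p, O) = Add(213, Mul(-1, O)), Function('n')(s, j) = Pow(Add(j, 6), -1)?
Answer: Mul(Rational(1, 13), I, Pow(5147077, Rational(1, 2))) ≈ Mul(174.52, I)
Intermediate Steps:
a = Rational(-35, 158) (a = Mul(35, Rational(-1, 158)) = Rational(-35, 158) ≈ -0.22152)
Function('n')(s, j) = Pow(Add(6, j), -1)
Pow(Add(Function('P')(a, Function('n')(-11, 7)), -30669), Rational(1, 2)) = Pow(Add(Add(213, Mul(-1, Pow(Add(6, 7), -1))), -30669), Rational(1, 2)) = Pow(Add(Add(213, Mul(-1, Pow(13, -1))), -30669), Rational(1, 2)) = Pow(Add(Add(213, Mul(-1, Rational(1, 13))), -30669), Rational(1, 2)) = Pow(Add(Add(213, Rational(-1, 13)), -30669), Rational(1, 2)) = Pow(Add(Rational(2768, 13), -30669), Rational(1, 2)) = Pow(Rational(-395929, 13), Rational(1, 2)) = Mul(Rational(1, 13), I, Pow(5147077, Rational(1, 2)))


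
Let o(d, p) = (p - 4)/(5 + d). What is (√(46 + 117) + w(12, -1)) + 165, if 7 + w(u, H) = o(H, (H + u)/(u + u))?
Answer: 15083/96 + √163 ≈ 169.88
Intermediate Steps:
o(d, p) = (-4 + p)/(5 + d)
w(u, H) = -7 + (-4 + (H + u)/(2*u))/(5 + H) (w(u, H) = -7 + (-4 + (H + u)/(u + u))/(5 + H) = -7 + (-4 + (H + u)/((2*u)))/(5 + H) = -7 + (-4 + (H + u)*(1/(2*u)))/(5 + H) = -7 + (-4 + (H + u)/(2*u))/(5 + H))
(√(46 + 117) + w(12, -1)) + 165 = (√(46 + 117) + (½)*(-1 - 77*12 - 14*(-1)*12)/(12*(5 - 1))) + 165 = (√163 + (½)*(1/12)*(-1 - 924 + 168)/4) + 165 = (√163 + (½)*(1/12)*(¼)*(-757)) + 165 = (√163 - 757/96) + 165 = (-757/96 + √163) + 165 = 15083/96 + √163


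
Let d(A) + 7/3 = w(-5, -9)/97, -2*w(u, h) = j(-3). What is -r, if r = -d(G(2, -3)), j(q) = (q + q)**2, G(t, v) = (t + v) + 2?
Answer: -733/291 ≈ -2.5189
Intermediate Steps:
G(t, v) = 2 + t + v
j(q) = 4*q**2 (j(q) = (2*q)**2 = 4*q**2)
w(u, h) = -18 (w(u, h) = -2*(-3)**2 = -2*9 = -1/2*36 = -18)
d(A) = -733/291 (d(A) = -7/3 - 18/97 = -733/291)
r = 733/291 (r = -1*(-733/291) = 733/291 ≈ 2.5189)
-r = -1*733/291 = -733/291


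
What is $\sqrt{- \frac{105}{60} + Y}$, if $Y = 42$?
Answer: $\frac{\sqrt{161}}{2} \approx 6.3443$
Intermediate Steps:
$\sqrt{- \frac{105}{60} + Y} = \sqrt{- \frac{105}{60} + 42} = \sqrt{\left(-105\right) \frac{1}{60} + 42} = \sqrt{- \frac{7}{4} + 42} = \sqrt{\frac{161}{4}} = \frac{\sqrt{161}}{2}$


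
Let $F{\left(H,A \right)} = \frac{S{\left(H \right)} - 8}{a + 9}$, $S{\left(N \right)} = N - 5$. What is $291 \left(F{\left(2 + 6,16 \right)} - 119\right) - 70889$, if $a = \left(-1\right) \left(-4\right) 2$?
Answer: $- \frac{1795261}{17} \approx -1.056 \cdot 10^{5}$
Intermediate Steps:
$S{\left(N \right)} = -5 + N$
$a = 8$ ($a = 4 \cdot 2 = 8$)
$F{\left(H,A \right)} = - \frac{13}{17} + \frac{H}{17}$ ($F{\left(H,A \right)} = \frac{\left(-5 + H\right) - 8}{8 + 9} = \frac{-13 + H}{17} = \left(-13 + H\right) \frac{1}{17} = - \frac{13}{17} + \frac{H}{17}$)
$291 \left(F{\left(2 + 6,16 \right)} - 119\right) - 70889 = 291 \left(\left(- \frac{13}{17} + \frac{2 + 6}{17}\right) - 119\right) - 70889 = 291 \left(\left(- \frac{13}{17} + \frac{1}{17} \cdot 8\right) - 119\right) - 70889 = 291 \left(\left(- \frac{13}{17} + \frac{8}{17}\right) - 119\right) - 70889 = 291 \left(- \frac{5}{17} - 119\right) - 70889 = 291 \left(- \frac{2028}{17}\right) - 70889 = - \frac{590148}{17} - 70889 = - \frac{1795261}{17}$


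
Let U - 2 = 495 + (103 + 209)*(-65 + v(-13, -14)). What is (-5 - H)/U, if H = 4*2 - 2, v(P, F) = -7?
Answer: 1/1997 ≈ 0.00050075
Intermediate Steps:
H = 6 (H = 8 - 2 = 6)
U = -21967 (U = 2 + (495 + (103 + 209)*(-65 - 7)) = 2 + (495 + 312*(-72)) = 2 + (495 - 22464) = 2 - 21969 = -21967)
(-5 - H)/U = (-5 - 1*6)/(-21967) = (-5 - 6)*(-1/21967) = -11*(-1/21967) = 1/1997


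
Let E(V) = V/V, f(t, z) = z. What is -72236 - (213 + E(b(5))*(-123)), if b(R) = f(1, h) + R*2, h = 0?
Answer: -72326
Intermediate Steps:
b(R) = 2*R (b(R) = 0 + R*2 = 0 + 2*R = 2*R)
E(V) = 1
-72236 - (213 + E(b(5))*(-123)) = -72236 - (213 + 1*(-123)) = -72236 - (213 - 123) = -72236 - 1*90 = -72236 - 90 = -72326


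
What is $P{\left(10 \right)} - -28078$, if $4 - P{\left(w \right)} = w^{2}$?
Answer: $27982$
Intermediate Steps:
$P{\left(w \right)} = 4 - w^{2}$
$P{\left(10 \right)} - -28078 = \left(4 - 10^{2}\right) - -28078 = \left(4 - 100\right) + 28078 = -96 + 28078 = 27982$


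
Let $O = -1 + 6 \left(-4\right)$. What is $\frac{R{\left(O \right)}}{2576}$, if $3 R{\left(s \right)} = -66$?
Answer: $- \frac{11}{1288} \approx -0.0085404$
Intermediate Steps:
$O = -25$ ($O = -1 - 24 = -25$)
$R{\left(s \right)} = -22$ ($R{\left(s \right)} = \frac{1}{3} \left(-66\right) = -22$)
$\frac{R{\left(O \right)}}{2576} = - \frac{22}{2576} = \left(-22\right) \frac{1}{2576} = - \frac{11}{1288}$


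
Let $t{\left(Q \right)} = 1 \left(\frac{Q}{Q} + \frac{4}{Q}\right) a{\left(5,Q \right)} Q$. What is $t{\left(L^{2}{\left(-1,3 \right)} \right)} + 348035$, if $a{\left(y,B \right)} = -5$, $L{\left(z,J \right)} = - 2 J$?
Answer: $347835$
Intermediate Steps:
$t{\left(Q \right)} = Q \left(-5 - \frac{20}{Q}\right)$ ($t{\left(Q \right)} = 1 \left(\frac{Q}{Q} + \frac{4}{Q}\right) \left(-5\right) Q = 1 \left(1 + \frac{4}{Q}\right) \left(-5\right) Q = \left(1 + \frac{4}{Q}\right) \left(-5\right) Q = \left(-5 - \frac{20}{Q}\right) Q = Q \left(-5 - \frac{20}{Q}\right)$)
$t{\left(L^{2}{\left(-1,3 \right)} \right)} + 348035 = \left(-20 - 5 \left(\left(-2\right) 3\right)^{2}\right) + 348035 = \left(-20 - 5 \left(-6\right)^{2}\right) + 348035 = \left(-20 - 180\right) + 348035 = -200 + 348035 = 347835$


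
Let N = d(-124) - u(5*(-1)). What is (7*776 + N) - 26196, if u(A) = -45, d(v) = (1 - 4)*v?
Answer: -20347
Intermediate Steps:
d(v) = -3*v
N = 417 (N = -3*(-124) - 1*(-45) = 372 + 45 = 417)
(7*776 + N) - 26196 = (7*776 + 417) - 26196 = (5432 + 417) - 26196 = 5849 - 26196 = -20347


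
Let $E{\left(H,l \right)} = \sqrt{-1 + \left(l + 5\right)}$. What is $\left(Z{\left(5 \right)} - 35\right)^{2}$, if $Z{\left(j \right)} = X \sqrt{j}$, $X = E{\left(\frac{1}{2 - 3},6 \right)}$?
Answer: $1275 - 350 \sqrt{2} \approx 780.03$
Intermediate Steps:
$E{\left(H,l \right)} = \sqrt{4 + l}$ ($E{\left(H,l \right)} = \sqrt{-1 + \left(5 + l\right)} = \sqrt{4 + l}$)
$X = \sqrt{10}$ ($X = \sqrt{4 + 6} = \sqrt{10} \approx 3.1623$)
$Z{\left(j \right)} = \sqrt{10} \sqrt{j}$
$\left(Z{\left(5 \right)} - 35\right)^{2} = \left(\sqrt{10} \sqrt{5} - 35\right)^{2} = \left(5 \sqrt{2} - 35\right)^{2} = \left(-35 + 5 \sqrt{2}\right)^{2}$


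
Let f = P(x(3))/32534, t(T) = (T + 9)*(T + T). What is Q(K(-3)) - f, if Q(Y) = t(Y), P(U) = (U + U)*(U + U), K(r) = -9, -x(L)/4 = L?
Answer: -288/16267 ≈ -0.017705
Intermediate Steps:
x(L) = -4*L
t(T) = 2*T*(9 + T) (t(T) = (9 + T)*(2*T) = 2*T*(9 + T))
P(U) = 4*U² (P(U) = (2*U)*(2*U) = 4*U²)
Q(Y) = 2*Y*(9 + Y)
f = 288/16267 (f = (4*(-4*3)²)/32534 = (4*(-12)²)*(1/32534) = (4*144)*(1/32534) = 576*(1/32534) = 288/16267 ≈ 0.017705)
Q(K(-3)) - f = 2*(-9)*(9 - 9) - 1*288/16267 = 2*(-9)*0 - 288/16267 = 0 - 288/16267 = -288/16267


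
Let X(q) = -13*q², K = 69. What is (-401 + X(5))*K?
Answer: -50094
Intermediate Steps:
(-401 + X(5))*K = (-401 - 13*5²)*69 = (-401 - 13*25)*69 = (-401 - 325)*69 = -726*69 = -50094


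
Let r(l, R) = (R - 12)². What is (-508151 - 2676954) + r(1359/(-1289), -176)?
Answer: -3149761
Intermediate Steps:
r(l, R) = (-12 + R)²
(-508151 - 2676954) + r(1359/(-1289), -176) = (-508151 - 2676954) + (-12 - 176)² = -3185105 + (-188)² = -3185105 + 35344 = -3149761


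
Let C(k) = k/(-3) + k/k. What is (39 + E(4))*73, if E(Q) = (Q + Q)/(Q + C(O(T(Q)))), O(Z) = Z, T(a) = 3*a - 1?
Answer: 3285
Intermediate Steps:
T(a) = -1 + 3*a
C(k) = 1 - k/3 (C(k) = k*(-⅓) + 1 = -k/3 + 1 = 1 - k/3)
E(Q) = 3*Q/2 (E(Q) = (Q + Q)/(Q + (1 - (-1 + 3*Q)/3)) = (2*Q)/(Q + (1 + (⅓ - Q))) = (2*Q)/(Q + (4/3 - Q)) = (2*Q)/(4/3) = (2*Q)*(¾) = 3*Q/2)
(39 + E(4))*73 = (39 + (3/2)*4)*73 = (39 + 6)*73 = 45*73 = 3285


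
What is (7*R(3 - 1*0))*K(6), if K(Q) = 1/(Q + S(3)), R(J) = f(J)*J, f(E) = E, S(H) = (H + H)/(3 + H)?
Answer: 9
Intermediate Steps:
S(H) = 2*H/(3 + H) (S(H) = (2*H)/(3 + H) = 2*H/(3 + H))
R(J) = J**2 (R(J) = J*J = J**2)
K(Q) = 1/(1 + Q) (K(Q) = 1/(Q + 2*3/(3 + 3)) = 1/(Q + 2*3/6) = 1/(Q + 2*3*(1/6)) = 1/(Q + 1) = 1/(1 + Q))
(7*R(3 - 1*0))*K(6) = (7*(3 - 1*0)**2)/(1 + 6) = (7*(3 + 0)**2)/7 = (7*3**2)*(1/7) = (7*9)*(1/7) = 63*(1/7) = 9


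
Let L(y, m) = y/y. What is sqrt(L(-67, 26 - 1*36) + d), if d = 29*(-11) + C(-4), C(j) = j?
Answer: I*sqrt(322) ≈ 17.944*I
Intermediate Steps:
L(y, m) = 1
d = -323 (d = 29*(-11) - 4 = -319 - 4 = -323)
sqrt(L(-67, 26 - 1*36) + d) = sqrt(1 - 323) = sqrt(-322) = I*sqrt(322)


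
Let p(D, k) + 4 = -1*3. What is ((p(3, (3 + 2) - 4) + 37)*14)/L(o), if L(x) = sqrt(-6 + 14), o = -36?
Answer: 105*sqrt(2) ≈ 148.49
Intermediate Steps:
p(D, k) = -7 (p(D, k) = -4 - 1*3 = -4 - 3 = -7)
L(x) = 2*sqrt(2) (L(x) = sqrt(8) = 2*sqrt(2))
((p(3, (3 + 2) - 4) + 37)*14)/L(o) = ((-7 + 37)*14)/((2*sqrt(2))) = (30*14)*(sqrt(2)/4) = 420*(sqrt(2)/4) = 105*sqrt(2)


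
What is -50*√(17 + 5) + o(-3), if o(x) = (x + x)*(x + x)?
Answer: 36 - 50*√22 ≈ -198.52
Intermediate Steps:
o(x) = 4*x² (o(x) = (2*x)*(2*x) = 4*x²)
-50*√(17 + 5) + o(-3) = -50*√(17 + 5) + 4*(-3)² = -50*√22 + 4*9 = -50*√22 + 36 = 36 - 50*√22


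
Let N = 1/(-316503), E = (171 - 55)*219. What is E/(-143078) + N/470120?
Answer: -1889986346424259/10644601891964040 ≈ -0.17755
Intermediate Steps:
E = 25404 (E = 116*219 = 25404)
N = -1/316503 ≈ -3.1595e-6
E/(-143078) + N/470120 = 25404/(-143078) - 1/316503/470120 = 25404*(-1/143078) - 1/316503*1/470120 = -12702/71539 - 1/148794390360 = -1889986346424259/10644601891964040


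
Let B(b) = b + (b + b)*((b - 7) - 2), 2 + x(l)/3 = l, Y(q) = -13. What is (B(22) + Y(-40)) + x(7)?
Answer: 596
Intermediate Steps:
x(l) = -6 + 3*l
B(b) = b + 2*b*(-9 + b) (B(b) = b + (2*b)*((-7 + b) - 2) = b + (2*b)*(-9 + b) = b + 2*b*(-9 + b))
(B(22) + Y(-40)) + x(7) = (22*(-17 + 2*22) - 13) + (-6 + 3*7) = (22*(-17 + 44) - 13) + (-6 + 21) = (22*27 - 13) + 15 = (594 - 13) + 15 = 581 + 15 = 596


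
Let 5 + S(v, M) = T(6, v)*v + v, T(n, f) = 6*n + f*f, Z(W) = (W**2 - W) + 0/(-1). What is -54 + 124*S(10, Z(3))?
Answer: 169206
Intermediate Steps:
Z(W) = W**2 - W (Z(W) = (W**2 - W) + 0*(-1) = (W**2 - W) + 0 = W**2 - W)
T(n, f) = f**2 + 6*n (T(n, f) = 6*n + f**2 = f**2 + 6*n)
S(v, M) = -5 + v + v*(36 + v**2) (S(v, M) = -5 + ((v**2 + 6*6)*v + v) = -5 + ((v**2 + 36)*v + v) = -5 + ((36 + v**2)*v + v) = -5 + (v*(36 + v**2) + v) = -5 + (v + v*(36 + v**2)) = -5 + v + v*(36 + v**2))
-54 + 124*S(10, Z(3)) = -54 + 124*(-5 + 10**3 + 37*10) = -54 + 124*(-5 + 1000 + 370) = -54 + 124*1365 = -54 + 169260 = 169206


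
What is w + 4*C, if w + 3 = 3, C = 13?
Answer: 52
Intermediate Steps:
w = 0 (w = -3 + 3 = 0)
w + 4*C = 0 + 4*13 = 0 + 52 = 52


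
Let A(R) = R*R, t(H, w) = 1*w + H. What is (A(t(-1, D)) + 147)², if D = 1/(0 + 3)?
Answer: 1760929/81 ≈ 21740.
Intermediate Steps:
D = ⅓ (D = 1/3 = ⅓ ≈ 0.33333)
t(H, w) = H + w (t(H, w) = w + H = H + w)
A(R) = R²
(A(t(-1, D)) + 147)² = ((-1 + ⅓)² + 147)² = ((-⅔)² + 147)² = (4/9 + 147)² = (1327/9)² = 1760929/81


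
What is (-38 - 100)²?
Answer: 19044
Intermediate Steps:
(-38 - 100)² = (-138)² = 19044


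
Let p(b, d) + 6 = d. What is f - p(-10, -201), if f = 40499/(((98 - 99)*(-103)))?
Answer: 61820/103 ≈ 600.19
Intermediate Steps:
p(b, d) = -6 + d
f = 40499/103 (f = 40499/((-1*(-103))) = 40499/103 ≈ 393.19)
f - p(-10, -201) = 40499/103 - (-6 - 201) = 40499/103 - 1*(-207) = 40499/103 + 207 = 61820/103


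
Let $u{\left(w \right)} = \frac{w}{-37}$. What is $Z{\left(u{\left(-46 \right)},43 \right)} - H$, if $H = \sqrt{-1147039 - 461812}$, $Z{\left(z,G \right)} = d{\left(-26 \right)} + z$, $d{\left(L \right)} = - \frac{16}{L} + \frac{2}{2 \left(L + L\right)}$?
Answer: $\frac{3539}{1924} - i \sqrt{1608851} \approx 1.8394 - 1268.4 i$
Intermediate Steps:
$u{\left(w \right)} = - \frac{w}{37}$ ($u{\left(w \right)} = w \left(- \frac{1}{37}\right) = - \frac{w}{37}$)
$d{\left(L \right)} = - \frac{31}{2 L}$ ($d{\left(L \right)} = - \frac{16}{L} + \frac{2}{2 \cdot 2 L} = - \frac{16}{L} + \frac{2}{4 L} = - \frac{16}{L} + 2 \frac{1}{4 L} = - \frac{16}{L} + \frac{1}{2 L} = - \frac{31}{2 L}$)
$Z{\left(z,G \right)} = \frac{31}{52} + z$ ($Z{\left(z,G \right)} = - \frac{31}{2 \left(-26\right)} + z = \left(- \frac{31}{2}\right) \left(- \frac{1}{26}\right) + z = \frac{31}{52} + z$)
$H = i \sqrt{1608851}$ ($H = \sqrt{-1608851} = i \sqrt{1608851} \approx 1268.4 i$)
$Z{\left(u{\left(-46 \right)},43 \right)} - H = \left(\frac{31}{52} - - \frac{46}{37}\right) - i \sqrt{1608851} = \left(\frac{31}{52} + \frac{46}{37}\right) - i \sqrt{1608851} = \frac{3539}{1924} - i \sqrt{1608851}$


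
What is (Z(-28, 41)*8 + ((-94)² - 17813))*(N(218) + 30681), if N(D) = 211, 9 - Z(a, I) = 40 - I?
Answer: -274846124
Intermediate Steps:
Z(a, I) = -31 + I (Z(a, I) = 9 - (40 - I) = 9 + (-40 + I) = -31 + I)
(Z(-28, 41)*8 + ((-94)² - 17813))*(N(218) + 30681) = ((-31 + 41)*8 + ((-94)² - 17813))*(211 + 30681) = (10*8 + (8836 - 17813))*30892 = (80 - 8977)*30892 = -8897*30892 = -274846124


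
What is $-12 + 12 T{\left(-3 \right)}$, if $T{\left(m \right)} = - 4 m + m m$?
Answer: $240$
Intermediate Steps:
$T{\left(m \right)} = m^{2} - 4 m$ ($T{\left(m \right)} = - 4 m + m^{2} = m^{2} - 4 m$)
$-12 + 12 T{\left(-3 \right)} = -12 + 12 \left(- 3 \left(-4 - 3\right)\right) = -12 + 12 \left(\left(-3\right) \left(-7\right)\right) = -12 + 12 \cdot 21 = -12 + 252 = 240$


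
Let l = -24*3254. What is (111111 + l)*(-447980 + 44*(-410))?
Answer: -15385650300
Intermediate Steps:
l = -78096
(111111 + l)*(-447980 + 44*(-410)) = (111111 - 78096)*(-447980 + 44*(-410)) = 33015*(-447980 - 18040) = 33015*(-466020) = -15385650300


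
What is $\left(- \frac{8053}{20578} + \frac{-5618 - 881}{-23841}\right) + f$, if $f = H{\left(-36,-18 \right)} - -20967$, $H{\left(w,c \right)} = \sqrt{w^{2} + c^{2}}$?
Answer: $\frac{10286353999615}{490600098} + 18 \sqrt{5} \approx 21007.0$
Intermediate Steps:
$H{\left(w,c \right)} = \sqrt{c^{2} + w^{2}}$
$f = 20967 + 18 \sqrt{5}$ ($f = \sqrt{\left(-18\right)^{2} + \left(-36\right)^{2}} - -20967 = \sqrt{324 + 1296} + 20967 = \sqrt{1620} + 20967 = 18 \sqrt{5} + 20967 = 20967 + 18 \sqrt{5} \approx 21007.0$)
$\left(- \frac{8053}{20578} + \frac{-5618 - 881}{-23841}\right) + f = \left(- \frac{8053}{20578} + \frac{-5618 - 881}{-23841}\right) + \left(20967 + 18 \sqrt{5}\right) = \left(\left(-8053\right) \frac{1}{20578} - - \frac{6499}{23841}\right) + \left(20967 + 18 \sqrt{5}\right) = \left(- \frac{8053}{20578} + \frac{6499}{23841}\right) + \left(20967 + 18 \sqrt{5}\right) = - \frac{58255151}{490600098} + \left(20967 + 18 \sqrt{5}\right) = \frac{10286353999615}{490600098} + 18 \sqrt{5}$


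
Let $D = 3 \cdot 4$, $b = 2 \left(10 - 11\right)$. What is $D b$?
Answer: $-24$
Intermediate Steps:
$b = -2$ ($b = 2 \left(-1\right) = -2$)
$D = 12$
$D b = 12 \left(-2\right) = -24$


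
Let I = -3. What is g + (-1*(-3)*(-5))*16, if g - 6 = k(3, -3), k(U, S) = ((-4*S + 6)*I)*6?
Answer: -558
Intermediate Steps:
k(U, S) = -108 + 72*S (k(U, S) = ((-4*S + 6)*(-3))*6 = ((6 - 4*S)*(-3))*6 = (-18 + 12*S)*6 = -108 + 72*S)
g = -318 (g = 6 + (-108 + 72*(-3)) = 6 + (-108 - 216) = 6 - 324 = -318)
g + (-1*(-3)*(-5))*16 = -318 + (-1*(-3)*(-5))*16 = -318 + (3*(-5))*16 = -318 - 15*16 = -318 - 240 = -558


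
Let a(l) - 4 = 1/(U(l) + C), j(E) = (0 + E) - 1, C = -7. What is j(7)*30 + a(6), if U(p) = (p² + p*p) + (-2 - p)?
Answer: 10489/57 ≈ 184.02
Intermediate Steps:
j(E) = -1 + E (j(E) = E - 1 = -1 + E)
U(p) = -2 - p + 2*p² (U(p) = (p² + p²) + (-2 - p) = 2*p² + (-2 - p) = -2 - p + 2*p²)
a(l) = 4 + 1/(-9 - l + 2*l²) (a(l) = 4 + 1/((-2 - l + 2*l²) - 7) = 4 + 1/(-9 - l + 2*l²))
j(7)*30 + a(6) = (-1 + 7)*30 + (35 - 8*6² + 4*6)/(9 + 6 - 2*6²) = 6*30 + (35 - 8*36 + 24)/(9 + 6 - 2*36) = 180 + (35 - 288 + 24)/(9 + 6 - 72) = 180 - 229/(-57) = 180 - 1/57*(-229) = 180 + 229/57 = 10489/57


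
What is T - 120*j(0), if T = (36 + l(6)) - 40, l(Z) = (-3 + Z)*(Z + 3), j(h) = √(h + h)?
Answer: 23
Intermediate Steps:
j(h) = √2*√h (j(h) = √(2*h) = √2*√h)
l(Z) = (-3 + Z)*(3 + Z)
T = 23 (T = (36 + (-9 + 6²)) - 40 = (36 + (-9 + 36)) - 40 = (36 + 27) - 40 = 63 - 40 = 23)
T - 120*j(0) = 23 - 120*√2*√0 = 23 - 120*√2*0 = 23 - 120*0 = 23 + 0 = 23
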